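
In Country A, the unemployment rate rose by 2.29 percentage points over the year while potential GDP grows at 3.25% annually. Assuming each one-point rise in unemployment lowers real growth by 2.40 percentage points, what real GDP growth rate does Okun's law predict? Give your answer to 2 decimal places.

Growth-rate Okun's law: g_Y = g_Y* - β × Δu.
g_Y = 3.25 - 2.40 × (2.29) = 3.25 - 5.496 = -2.246%, i.e. -2.25% to 2 d.p.

-2.25%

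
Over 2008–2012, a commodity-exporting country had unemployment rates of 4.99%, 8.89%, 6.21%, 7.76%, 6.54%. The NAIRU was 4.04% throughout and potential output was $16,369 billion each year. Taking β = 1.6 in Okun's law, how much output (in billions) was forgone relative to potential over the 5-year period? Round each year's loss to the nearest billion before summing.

Year 2008: gap = -1.6 × (4.99 - 4.04) = -1.52%, loss ≈ 16369 × 1.52/100 ≈ 249.
Year 2009: gap = -1.6 × (8.89 - 4.04) = -7.76%, loss ≈ 16369 × 7.76/100 ≈ 1270.
Year 2010: gap = -1.6 × (6.21 - 4.04) = -3.472%, loss ≈ 16369 × 3.472/100 ≈ 568.
Year 2011: gap = -1.6 × (7.76 - 4.04) = -5.952%, loss ≈ 16369 × 5.952/100 ≈ 974.
Year 2012: gap = -1.6 × (6.54 - 4.04) = -4%, loss ≈ 16369 × 4/100 ≈ 655.
Total lost output = 249 + 1270 + 568 + 974 + 655 = 3716 billion.

$3,716 billion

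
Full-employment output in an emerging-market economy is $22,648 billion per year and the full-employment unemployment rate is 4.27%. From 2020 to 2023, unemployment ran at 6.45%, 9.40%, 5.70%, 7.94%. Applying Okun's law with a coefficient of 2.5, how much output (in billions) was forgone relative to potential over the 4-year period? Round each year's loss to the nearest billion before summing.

Year 2020: gap = -2.5 × (6.45 - 4.27) = -5.45%, loss ≈ 22648 × 5.45/100 ≈ 1234.
Year 2021: gap = -2.5 × (9.4 - 4.27) = -12.825%, loss ≈ 22648 × 12.825/100 ≈ 2905.
Year 2022: gap = -2.5 × (5.7 - 4.27) = -3.575%, loss ≈ 22648 × 3.575/100 ≈ 810.
Year 2023: gap = -2.5 × (7.94 - 4.27) = -9.175%, loss ≈ 22648 × 9.175/100 ≈ 2078.
Total lost output = 1234 + 2905 + 810 + 2078 = 7027 billion.

$7,027 billion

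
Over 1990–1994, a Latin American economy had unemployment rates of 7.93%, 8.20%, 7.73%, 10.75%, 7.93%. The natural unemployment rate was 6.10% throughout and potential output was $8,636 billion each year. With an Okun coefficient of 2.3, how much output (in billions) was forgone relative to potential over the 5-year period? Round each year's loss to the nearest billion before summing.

Year 1990: gap = -2.3 × (7.93 - 6.1) = -4.209%, loss ≈ 8636 × 4.209/100 ≈ 363.
Year 1991: gap = -2.3 × (8.2 - 6.1) = -4.83%, loss ≈ 8636 × 4.83/100 ≈ 417.
Year 1992: gap = -2.3 × (7.73 - 6.1) = -3.749%, loss ≈ 8636 × 3.749/100 ≈ 324.
Year 1993: gap = -2.3 × (10.75 - 6.1) = -10.695%, loss ≈ 8636 × 10.695/100 ≈ 924.
Year 1994: gap = -2.3 × (7.93 - 6.1) = -4.209%, loss ≈ 8636 × 4.209/100 ≈ 363.
Total lost output = 363 + 417 + 324 + 924 + 363 = 2391 billion.

$2,391 billion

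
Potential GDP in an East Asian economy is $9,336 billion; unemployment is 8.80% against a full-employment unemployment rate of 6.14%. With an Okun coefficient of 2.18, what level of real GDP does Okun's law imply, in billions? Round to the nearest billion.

Unemployment gap = 8.8 - 6.14 = 2.66 points, so the output gap is -2.18 × 2.66 = -5.7988%.
Actual GDP = 9336 × (1 - 5.7988/100) = 9336 × 0.942012 ≈ 8795 billion.

$8,795 billion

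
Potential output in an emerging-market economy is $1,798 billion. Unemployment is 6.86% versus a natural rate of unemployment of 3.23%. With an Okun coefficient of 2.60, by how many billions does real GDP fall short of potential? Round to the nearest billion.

Output gap = -2.60 × (6.86 - 3.23) = -2.6 × 3.63 = -9.438%.
Actual GDP ≈ 1798 × 0.90562 ≈ 1628 billion, so the shortfall is 1798 - 1628 = 170 billion.

$170 billion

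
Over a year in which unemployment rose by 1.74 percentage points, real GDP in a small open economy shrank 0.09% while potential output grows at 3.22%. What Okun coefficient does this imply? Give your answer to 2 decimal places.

β ≈ 1.90

Growth form: g_Y = g_Y* - β × Δu, so β = (g_Y* - g_Y)/Δu.
β = (3.22 + 0.09)/1.74 = 3.31/1.74 = 1.90.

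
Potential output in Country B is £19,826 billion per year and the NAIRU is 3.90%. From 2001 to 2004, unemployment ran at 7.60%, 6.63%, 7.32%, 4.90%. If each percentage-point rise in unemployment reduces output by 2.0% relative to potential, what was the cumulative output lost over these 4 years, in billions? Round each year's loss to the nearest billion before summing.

£4,302 billion

Year 2001: gap = -2.0 × (7.6 - 3.9) = -7.4%, loss ≈ 19826 × 7.4/100 ≈ 1467.
Year 2002: gap = -2.0 × (6.63 - 3.9) = -5.46%, loss ≈ 19826 × 5.46/100 ≈ 1082.
Year 2003: gap = -2.0 × (7.32 - 3.9) = -6.84%, loss ≈ 19826 × 6.84/100 ≈ 1356.
Year 2004: gap = -2.0 × (4.9 - 3.9) = -2%, loss ≈ 19826 × 2/100 ≈ 397.
Total lost output = 1467 + 1082 + 1356 + 397 = 4302 billion.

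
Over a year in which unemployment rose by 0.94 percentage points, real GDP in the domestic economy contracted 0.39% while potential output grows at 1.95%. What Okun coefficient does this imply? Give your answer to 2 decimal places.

Growth form: g_Y = g_Y* - β × Δu, so β = (g_Y* - g_Y)/Δu.
β = (1.95 + 0.39)/0.94 = 2.34/0.94 = 2.49.

β ≈ 2.49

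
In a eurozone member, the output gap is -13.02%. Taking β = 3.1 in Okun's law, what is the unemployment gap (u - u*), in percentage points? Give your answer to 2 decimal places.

4.20 percentage points

Okun's law: output gap = -β × (u - u*), so u - u* = -(output gap)/β.
u - u* = -(-13.02)/3.1 = 4.2 percentage points.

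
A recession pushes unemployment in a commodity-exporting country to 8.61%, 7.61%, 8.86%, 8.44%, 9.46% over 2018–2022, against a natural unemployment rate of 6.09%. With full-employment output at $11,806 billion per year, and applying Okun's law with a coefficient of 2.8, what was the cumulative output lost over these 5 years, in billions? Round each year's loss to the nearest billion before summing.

$4,142 billion

Year 2018: gap = -2.8 × (8.61 - 6.09) = -7.056%, loss ≈ 11806 × 7.056/100 ≈ 833.
Year 2019: gap = -2.8 × (7.61 - 6.09) = -4.256%, loss ≈ 11806 × 4.256/100 ≈ 502.
Year 2020: gap = -2.8 × (8.86 - 6.09) = -7.756%, loss ≈ 11806 × 7.756/100 ≈ 916.
Year 2021: gap = -2.8 × (8.44 - 6.09) = -6.58%, loss ≈ 11806 × 6.58/100 ≈ 777.
Year 2022: gap = -2.8 × (9.46 - 6.09) = -9.436%, loss ≈ 11806 × 9.436/100 ≈ 1114.
Total lost output = 833 + 502 + 916 + 777 + 1114 = 4142 billion.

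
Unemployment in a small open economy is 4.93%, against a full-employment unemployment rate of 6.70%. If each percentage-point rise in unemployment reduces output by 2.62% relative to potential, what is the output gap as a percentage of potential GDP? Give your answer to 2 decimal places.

The unemployment gap is 4.93 - 6.7 = -1.77 percentage points.
Okun's law gives an output gap of -2.62 × (-1.77) = 4.6374%, i.e. 4.64% above potential.

4.64%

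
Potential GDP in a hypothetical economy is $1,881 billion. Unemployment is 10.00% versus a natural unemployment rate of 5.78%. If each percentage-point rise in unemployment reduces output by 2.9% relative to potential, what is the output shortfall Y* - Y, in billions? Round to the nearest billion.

$230 billion

Output gap = -2.9 × (10 - 5.78) = -2.9 × 4.22 = -12.238%.
Actual GDP ≈ 1881 × 0.87762 ≈ 1651 billion, so the shortfall is 1881 - 1651 = 230 billion.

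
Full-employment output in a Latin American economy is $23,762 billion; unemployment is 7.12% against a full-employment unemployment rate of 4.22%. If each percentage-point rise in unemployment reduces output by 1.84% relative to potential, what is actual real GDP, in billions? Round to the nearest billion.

Unemployment gap = 7.12 - 4.22 = 2.9 points, so the output gap is -1.84 × 2.9 = -5.336%.
Actual GDP = 23762 × (1 - 5.336/100) = 23762 × 0.94664 ≈ 22494 billion.

$22,494 billion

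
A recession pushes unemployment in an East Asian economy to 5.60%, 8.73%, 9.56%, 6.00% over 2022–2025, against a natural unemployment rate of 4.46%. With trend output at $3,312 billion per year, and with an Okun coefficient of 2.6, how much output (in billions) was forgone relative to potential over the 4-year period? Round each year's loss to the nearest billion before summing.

$1,038 billion

Year 2022: gap = -2.6 × (5.6 - 4.46) = -2.964%, loss ≈ 3312 × 2.964/100 ≈ 98.
Year 2023: gap = -2.6 × (8.73 - 4.46) = -11.102%, loss ≈ 3312 × 11.102/100 ≈ 368.
Year 2024: gap = -2.6 × (9.56 - 4.46) = -13.26%, loss ≈ 3312 × 13.26/100 ≈ 439.
Year 2025: gap = -2.6 × (6 - 4.46) = -4.004%, loss ≈ 3312 × 4.004/100 ≈ 133.
Total lost output = 98 + 368 + 439 + 133 = 1038 billion.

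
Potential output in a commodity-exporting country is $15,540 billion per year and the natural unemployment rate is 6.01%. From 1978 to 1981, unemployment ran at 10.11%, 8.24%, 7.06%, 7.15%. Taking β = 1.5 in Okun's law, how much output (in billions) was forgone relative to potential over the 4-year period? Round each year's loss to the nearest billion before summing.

$1,987 billion

Year 1978: gap = -1.5 × (10.11 - 6.01) = -6.15%, loss ≈ 15540 × 6.15/100 ≈ 956.
Year 1979: gap = -1.5 × (8.24 - 6.01) = -3.345%, loss ≈ 15540 × 3.345/100 ≈ 520.
Year 1980: gap = -1.5 × (7.06 - 6.01) = -1.575%, loss ≈ 15540 × 1.575/100 ≈ 245.
Year 1981: gap = -1.5 × (7.15 - 6.01) = -1.71%, loss ≈ 15540 × 1.71/100 ≈ 266.
Total lost output = 956 + 520 + 245 + 266 = 1987 billion.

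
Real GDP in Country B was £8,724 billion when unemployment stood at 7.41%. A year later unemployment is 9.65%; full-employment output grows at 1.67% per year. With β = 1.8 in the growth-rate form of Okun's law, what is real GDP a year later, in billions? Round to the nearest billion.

Δu = 9.65 - 7.41 = 2.24 points.
Okun's law (growth form): g_Y = g_Y* - β × Δu = 1.67 - 1.8 × (2.24) = 1.67 - 4.032 = -2.362%.
Real GDP in the next year = 8724 × (1 - 2.362/100) = 8724 × 0.97638 ≈ 8518 billion.

£8,518 billion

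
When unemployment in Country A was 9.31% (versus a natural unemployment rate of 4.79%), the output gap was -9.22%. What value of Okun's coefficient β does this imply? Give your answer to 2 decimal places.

β ≈ 2.04

Okun's law: output gap = -β × (u - u*).
-9.22 = -β × (9.31 - 4.79) = -β × 4.52, so β = 9.22/4.52 = 2.04.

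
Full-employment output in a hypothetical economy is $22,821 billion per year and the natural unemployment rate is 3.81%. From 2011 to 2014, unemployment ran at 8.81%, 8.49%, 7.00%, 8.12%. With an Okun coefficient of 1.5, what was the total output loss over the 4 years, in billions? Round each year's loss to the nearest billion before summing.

Year 2011: gap = -1.5 × (8.81 - 3.81) = -7.5%, loss ≈ 22821 × 7.5/100 ≈ 1712.
Year 2012: gap = -1.5 × (8.49 - 3.81) = -7.02%, loss ≈ 22821 × 7.02/100 ≈ 1602.
Year 2013: gap = -1.5 × (7 - 3.81) = -4.785%, loss ≈ 22821 × 4.785/100 ≈ 1092.
Year 2014: gap = -1.5 × (8.12 - 3.81) = -6.465%, loss ≈ 22821 × 6.465/100 ≈ 1475.
Total lost output = 1712 + 1602 + 1092 + 1475 = 5881 billion.

$5,881 billion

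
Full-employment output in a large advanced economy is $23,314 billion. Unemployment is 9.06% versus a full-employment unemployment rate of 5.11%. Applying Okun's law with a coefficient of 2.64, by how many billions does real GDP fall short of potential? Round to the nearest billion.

$2,431 billion

Output gap = -2.64 × (9.06 - 5.11) = -2.64 × 3.95 = -10.428%.
Actual GDP ≈ 23314 × 0.89572 ≈ 20883 billion, so the shortfall is 23314 - 20883 = 2431 billion.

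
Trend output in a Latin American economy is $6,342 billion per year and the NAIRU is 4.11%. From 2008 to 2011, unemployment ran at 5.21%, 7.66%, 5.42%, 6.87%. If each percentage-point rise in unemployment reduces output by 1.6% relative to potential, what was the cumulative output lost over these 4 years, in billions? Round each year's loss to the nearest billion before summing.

$885 billion

Year 2008: gap = -1.6 × (5.21 - 4.11) = -1.76%, loss ≈ 6342 × 1.76/100 ≈ 112.
Year 2009: gap = -1.6 × (7.66 - 4.11) = -5.68%, loss ≈ 6342 × 5.68/100 ≈ 360.
Year 2010: gap = -1.6 × (5.42 - 4.11) = -2.096%, loss ≈ 6342 × 2.096/100 ≈ 133.
Year 2011: gap = -1.6 × (6.87 - 4.11) = -4.416%, loss ≈ 6342 × 4.416/100 ≈ 280.
Total lost output = 112 + 360 + 133 + 280 = 885 billion.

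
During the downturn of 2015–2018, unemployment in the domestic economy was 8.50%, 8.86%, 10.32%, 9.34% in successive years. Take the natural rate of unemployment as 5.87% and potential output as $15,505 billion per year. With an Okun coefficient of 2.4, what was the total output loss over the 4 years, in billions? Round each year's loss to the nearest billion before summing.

Year 2015: gap = -2.4 × (8.5 - 5.87) = -6.312%, loss ≈ 15505 × 6.312/100 ≈ 979.
Year 2016: gap = -2.4 × (8.86 - 5.87) = -7.176%, loss ≈ 15505 × 7.176/100 ≈ 1113.
Year 2017: gap = -2.4 × (10.32 - 5.87) = -10.68%, loss ≈ 15505 × 10.68/100 ≈ 1656.
Year 2018: gap = -2.4 × (9.34 - 5.87) = -8.328%, loss ≈ 15505 × 8.328/100 ≈ 1291.
Total lost output = 979 + 1113 + 1656 + 1291 = 5039 billion.

$5,039 billion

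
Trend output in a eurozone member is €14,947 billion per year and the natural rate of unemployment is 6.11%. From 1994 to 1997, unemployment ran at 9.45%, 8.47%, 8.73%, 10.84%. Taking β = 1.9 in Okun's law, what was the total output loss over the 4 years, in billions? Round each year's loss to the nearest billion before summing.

€3,706 billion

Year 1994: gap = -1.9 × (9.45 - 6.11) = -6.346%, loss ≈ 14947 × 6.346/100 ≈ 949.
Year 1995: gap = -1.9 × (8.47 - 6.11) = -4.484%, loss ≈ 14947 × 4.484/100 ≈ 670.
Year 1996: gap = -1.9 × (8.73 - 6.11) = -4.978%, loss ≈ 14947 × 4.978/100 ≈ 744.
Year 1997: gap = -1.9 × (10.84 - 6.11) = -8.987%, loss ≈ 14947 × 8.987/100 ≈ 1343.
Total lost output = 949 + 670 + 744 + 1343 = 3706 billion.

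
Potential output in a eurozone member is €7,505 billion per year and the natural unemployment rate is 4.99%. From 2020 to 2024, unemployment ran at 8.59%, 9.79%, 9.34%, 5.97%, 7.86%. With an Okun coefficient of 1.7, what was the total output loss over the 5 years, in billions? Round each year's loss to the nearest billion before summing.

€2,117 billion

Year 2020: gap = -1.7 × (8.59 - 4.99) = -6.12%, loss ≈ 7505 × 6.12/100 ≈ 459.
Year 2021: gap = -1.7 × (9.79 - 4.99) = -8.16%, loss ≈ 7505 × 8.16/100 ≈ 612.
Year 2022: gap = -1.7 × (9.34 - 4.99) = -7.395%, loss ≈ 7505 × 7.395/100 ≈ 555.
Year 2023: gap = -1.7 × (5.97 - 4.99) = -1.666%, loss ≈ 7505 × 1.666/100 ≈ 125.
Year 2024: gap = -1.7 × (7.86 - 4.99) = -4.879%, loss ≈ 7505 × 4.879/100 ≈ 366.
Total lost output = 459 + 612 + 555 + 125 + 366 = 2117 billion.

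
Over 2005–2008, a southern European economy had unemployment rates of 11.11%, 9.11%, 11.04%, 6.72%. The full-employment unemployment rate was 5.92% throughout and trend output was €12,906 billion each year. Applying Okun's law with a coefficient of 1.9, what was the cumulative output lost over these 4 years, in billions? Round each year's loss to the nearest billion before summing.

Year 2005: gap = -1.9 × (11.11 - 5.92) = -9.861%, loss ≈ 12906 × 9.861/100 ≈ 1273.
Year 2006: gap = -1.9 × (9.11 - 5.92) = -6.061%, loss ≈ 12906 × 6.061/100 ≈ 782.
Year 2007: gap = -1.9 × (11.04 - 5.92) = -9.728%, loss ≈ 12906 × 9.728/100 ≈ 1255.
Year 2008: gap = -1.9 × (6.72 - 5.92) = -1.52%, loss ≈ 12906 × 1.52/100 ≈ 196.
Total lost output = 1273 + 782 + 1255 + 196 = 3506 billion.

€3,506 billion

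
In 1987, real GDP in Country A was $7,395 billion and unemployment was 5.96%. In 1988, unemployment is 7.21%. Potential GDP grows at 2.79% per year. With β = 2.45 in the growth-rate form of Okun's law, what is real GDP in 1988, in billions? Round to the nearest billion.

$7,375 billion

Δu = 7.21 - 5.96 = 1.25 points.
Okun's law (growth form): g_Y = g_Y* - β × Δu = 2.79 - 2.45 × (1.25) = 2.79 - 3.0625 = -0.2725%.
Real GDP in the next year = 7395 × (1 - 0.2725/100) = 7395 × 0.997275 ≈ 7375 billion.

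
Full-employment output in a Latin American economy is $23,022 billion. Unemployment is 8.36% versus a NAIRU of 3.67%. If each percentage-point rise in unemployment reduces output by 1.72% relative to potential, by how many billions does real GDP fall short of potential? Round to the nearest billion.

$1,857 billion

Output gap = -1.72 × (8.36 - 3.67) = -1.72 × 4.69 = -8.0668%.
Actual GDP ≈ 23022 × 0.919332 ≈ 21165 billion, so the shortfall is 23022 - 21165 = 1857 billion.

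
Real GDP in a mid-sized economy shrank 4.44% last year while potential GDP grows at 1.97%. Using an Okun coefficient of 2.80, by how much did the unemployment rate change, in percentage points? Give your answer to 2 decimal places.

Growth-rate Okun's law: g_Y = g_Y* - β × Δu, so Δu = (g_Y* - g_Y)/β.
Δu = (1.97 + 4.44)/2.80 = 6.41/2.80 = 2.29 percentage points.

2.29 percentage points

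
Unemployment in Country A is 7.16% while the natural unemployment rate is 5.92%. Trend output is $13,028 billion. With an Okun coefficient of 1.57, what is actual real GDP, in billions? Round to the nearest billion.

Unemployment gap = 7.16 - 5.92 = 1.24 points, so the output gap is -1.57 × 1.24 = -1.9468%.
Actual GDP = 13028 × (1 - 1.9468/100) = 13028 × 0.980532 ≈ 12774 billion.

$12,774 billion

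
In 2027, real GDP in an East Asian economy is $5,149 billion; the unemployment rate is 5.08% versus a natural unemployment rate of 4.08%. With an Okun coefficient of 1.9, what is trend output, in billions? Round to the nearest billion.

$5,249 billion

Unemployment gap = 5.08 - 4.08 = 1 point, so output gap = -1.9 × 1 = -1.9%.
Since Y = Y* × (1 + gap/100), Y* = 5149/0.981 ≈ 5249 billion.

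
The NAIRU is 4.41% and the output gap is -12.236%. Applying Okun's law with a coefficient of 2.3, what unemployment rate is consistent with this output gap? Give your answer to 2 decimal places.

9.73%

From Okun's law, u - u* = -(output gap)/β = -(-12.236)/2.3 = 5.32 points.
So u = 4.41 + 5.32 = 9.73%.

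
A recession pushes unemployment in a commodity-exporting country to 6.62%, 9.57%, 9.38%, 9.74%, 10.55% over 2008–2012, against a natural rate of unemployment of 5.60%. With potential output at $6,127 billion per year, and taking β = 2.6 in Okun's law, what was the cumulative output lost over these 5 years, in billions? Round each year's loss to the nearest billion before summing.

Year 2008: gap = -2.6 × (6.62 - 5.6) = -2.652%, loss ≈ 6127 × 2.652/100 ≈ 162.
Year 2009: gap = -2.6 × (9.57 - 5.6) = -10.322%, loss ≈ 6127 × 10.322/100 ≈ 632.
Year 2010: gap = -2.6 × (9.38 - 5.6) = -9.828%, loss ≈ 6127 × 9.828/100 ≈ 602.
Year 2011: gap = -2.6 × (9.74 - 5.6) = -10.764%, loss ≈ 6127 × 10.764/100 ≈ 660.
Year 2012: gap = -2.6 × (10.55 - 5.6) = -12.87%, loss ≈ 6127 × 12.87/100 ≈ 789.
Total lost output = 162 + 632 + 602 + 660 + 789 = 2845 billion.

$2,845 billion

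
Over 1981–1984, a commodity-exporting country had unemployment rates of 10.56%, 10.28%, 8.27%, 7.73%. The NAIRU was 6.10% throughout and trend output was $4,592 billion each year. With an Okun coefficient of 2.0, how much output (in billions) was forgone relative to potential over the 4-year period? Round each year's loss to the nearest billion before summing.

Year 1981: gap = -2.0 × (10.56 - 6.1) = -8.92%, loss ≈ 4592 × 8.92/100 ≈ 410.
Year 1982: gap = -2.0 × (10.28 - 6.1) = -8.36%, loss ≈ 4592 × 8.36/100 ≈ 384.
Year 1983: gap = -2.0 × (8.27 - 6.1) = -4.34%, loss ≈ 4592 × 4.34/100 ≈ 199.
Year 1984: gap = -2.0 × (7.73 - 6.1) = -3.26%, loss ≈ 4592 × 3.26/100 ≈ 150.
Total lost output = 410 + 384 + 199 + 150 = 1143 billion.

$1,143 billion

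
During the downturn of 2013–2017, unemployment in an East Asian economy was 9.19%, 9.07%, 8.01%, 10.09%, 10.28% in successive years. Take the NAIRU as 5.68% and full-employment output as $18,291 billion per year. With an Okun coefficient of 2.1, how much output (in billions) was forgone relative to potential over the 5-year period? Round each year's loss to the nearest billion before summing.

$7,006 billion

Year 2013: gap = -2.1 × (9.19 - 5.68) = -7.371%, loss ≈ 18291 × 7.371/100 ≈ 1348.
Year 2014: gap = -2.1 × (9.07 - 5.68) = -7.119%, loss ≈ 18291 × 7.119/100 ≈ 1302.
Year 2015: gap = -2.1 × (8.01 - 5.68) = -4.893%, loss ≈ 18291 × 4.893/100 ≈ 895.
Year 2016: gap = -2.1 × (10.09 - 5.68) = -9.261%, loss ≈ 18291 × 9.261/100 ≈ 1694.
Year 2017: gap = -2.1 × (10.28 - 5.68) = -9.66%, loss ≈ 18291 × 9.66/100 ≈ 1767.
Total lost output = 1348 + 1302 + 895 + 1694 + 1767 = 7006 billion.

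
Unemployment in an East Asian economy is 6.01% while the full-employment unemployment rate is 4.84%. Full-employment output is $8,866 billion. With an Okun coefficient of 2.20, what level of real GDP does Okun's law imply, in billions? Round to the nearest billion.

Unemployment gap = 6.01 - 4.84 = 1.17 points, so the output gap is -2.2 × 1.17 = -2.574%.
Actual GDP = 8866 × (1 - 2.574/100) = 8866 × 0.97426 ≈ 8638 billion.

$8,638 billion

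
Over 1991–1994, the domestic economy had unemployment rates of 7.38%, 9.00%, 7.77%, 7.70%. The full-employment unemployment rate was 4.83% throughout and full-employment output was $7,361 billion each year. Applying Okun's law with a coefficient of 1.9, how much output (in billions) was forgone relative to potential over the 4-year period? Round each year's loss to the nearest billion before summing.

Year 1991: gap = -1.9 × (7.38 - 4.83) = -4.845%, loss ≈ 7361 × 4.845/100 ≈ 357.
Year 1992: gap = -1.9 × (9 - 4.83) = -7.923%, loss ≈ 7361 × 7.923/100 ≈ 583.
Year 1993: gap = -1.9 × (7.77 - 4.83) = -5.586%, loss ≈ 7361 × 5.586/100 ≈ 411.
Year 1994: gap = -1.9 × (7.7 - 4.83) = -5.453%, loss ≈ 7361 × 5.453/100 ≈ 401.
Total lost output = 357 + 583 + 411 + 401 = 1752 billion.

$1,752 billion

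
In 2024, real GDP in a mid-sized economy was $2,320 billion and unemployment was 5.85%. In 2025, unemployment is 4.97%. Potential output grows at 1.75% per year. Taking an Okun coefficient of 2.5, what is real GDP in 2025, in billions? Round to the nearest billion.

$2,412 billion

Δu = 4.97 - 5.85 = -0.88 points.
Okun's law (growth form): g_Y = g_Y* - β × Δu = 1.75 - 2.5 × (-0.88) = 1.75 + 2.2 = 3.95%.
Real GDP in the next year = 2320 × (1 + 3.95/100) = 2320 × 1.0395 ≈ 2412 billion.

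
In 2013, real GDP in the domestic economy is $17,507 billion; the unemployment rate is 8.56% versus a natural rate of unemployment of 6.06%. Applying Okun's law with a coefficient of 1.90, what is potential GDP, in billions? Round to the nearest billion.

Unemployment gap = 8.56 - 6.06 = 2.5 points, so output gap = -1.9 × 2.5 = -4.75%.
Since Y = Y* × (1 + gap/100), Y* = 17507/0.9525 ≈ 18380 billion.

$18,380 billion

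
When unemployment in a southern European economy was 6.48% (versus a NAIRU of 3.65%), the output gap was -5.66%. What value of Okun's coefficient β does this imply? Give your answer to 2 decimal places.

Okun's law: output gap = -β × (u - u*).
-5.66 = -β × (6.48 - 3.65) = -β × 2.83, so β = 5.66/2.83 = 2.00.

β ≈ 2.00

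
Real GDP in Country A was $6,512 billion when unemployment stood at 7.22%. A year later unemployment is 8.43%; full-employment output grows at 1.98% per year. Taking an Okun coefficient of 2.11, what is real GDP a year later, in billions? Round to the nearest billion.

Δu = 8.43 - 7.22 = 1.21 points.
Okun's law (growth form): g_Y = g_Y* - β × Δu = 1.98 - 2.11 × (1.21) = 1.98 - 2.5531 = -0.5731%.
Real GDP in the next year = 6512 × (1 - 0.5731/100) = 6512 × 0.994269 ≈ 6475 billion.

$6,475 billion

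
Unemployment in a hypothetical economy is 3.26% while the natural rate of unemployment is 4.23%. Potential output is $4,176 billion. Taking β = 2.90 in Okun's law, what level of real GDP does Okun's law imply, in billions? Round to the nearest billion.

$4,293 billion

Unemployment gap = 3.26 - 4.23 = -0.97 points, so the output gap is -2.9 × (-0.97) = 2.813%.
Actual GDP = 4176 × (1 + 2.813/100) = 4176 × 1.02813 ≈ 4293 billion.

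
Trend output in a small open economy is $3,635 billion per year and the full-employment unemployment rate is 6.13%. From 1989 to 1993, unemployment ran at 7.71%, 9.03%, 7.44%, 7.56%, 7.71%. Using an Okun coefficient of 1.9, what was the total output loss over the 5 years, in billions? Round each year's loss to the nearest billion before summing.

Year 1989: gap = -1.9 × (7.71 - 6.13) = -3.002%, loss ≈ 3635 × 3.002/100 ≈ 109.
Year 1990: gap = -1.9 × (9.03 - 6.13) = -5.51%, loss ≈ 3635 × 5.51/100 ≈ 200.
Year 1991: gap = -1.9 × (7.44 - 6.13) = -2.489%, loss ≈ 3635 × 2.489/100 ≈ 90.
Year 1992: gap = -1.9 × (7.56 - 6.13) = -2.717%, loss ≈ 3635 × 2.717/100 ≈ 99.
Year 1993: gap = -1.9 × (7.71 - 6.13) = -3.002%, loss ≈ 3635 × 3.002/100 ≈ 109.
Total lost output = 109 + 200 + 90 + 99 + 109 = 607 billion.

$607 billion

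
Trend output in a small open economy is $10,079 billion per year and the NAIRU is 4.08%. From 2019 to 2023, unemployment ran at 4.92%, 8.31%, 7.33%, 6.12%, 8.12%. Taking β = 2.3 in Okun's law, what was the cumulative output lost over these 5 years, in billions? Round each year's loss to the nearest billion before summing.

Year 2019: gap = -2.3 × (4.92 - 4.08) = -1.932%, loss ≈ 10079 × 1.932/100 ≈ 195.
Year 2020: gap = -2.3 × (8.31 - 4.08) = -9.729%, loss ≈ 10079 × 9.729/100 ≈ 981.
Year 2021: gap = -2.3 × (7.33 - 4.08) = -7.475%, loss ≈ 10079 × 7.475/100 ≈ 753.
Year 2022: gap = -2.3 × (6.12 - 4.08) = -4.692%, loss ≈ 10079 × 4.692/100 ≈ 473.
Year 2023: gap = -2.3 × (8.12 - 4.08) = -9.292%, loss ≈ 10079 × 9.292/100 ≈ 937.
Total lost output = 195 + 981 + 753 + 473 + 937 = 3339 billion.

$3,339 billion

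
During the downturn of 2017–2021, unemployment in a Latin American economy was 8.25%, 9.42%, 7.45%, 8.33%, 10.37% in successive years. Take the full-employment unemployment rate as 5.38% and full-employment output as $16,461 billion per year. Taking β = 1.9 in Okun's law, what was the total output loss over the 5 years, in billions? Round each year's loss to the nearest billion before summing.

$5,293 billion

Year 2017: gap = -1.9 × (8.25 - 5.38) = -5.453%, loss ≈ 16461 × 5.453/100 ≈ 898.
Year 2018: gap = -1.9 × (9.42 - 5.38) = -7.676%, loss ≈ 16461 × 7.676/100 ≈ 1264.
Year 2019: gap = -1.9 × (7.45 - 5.38) = -3.933%, loss ≈ 16461 × 3.933/100 ≈ 647.
Year 2020: gap = -1.9 × (8.33 - 5.38) = -5.605%, loss ≈ 16461 × 5.605/100 ≈ 923.
Year 2021: gap = -1.9 × (10.37 - 5.38) = -9.481%, loss ≈ 16461 × 9.481/100 ≈ 1561.
Total lost output = 898 + 1264 + 647 + 923 + 1561 = 5293 billion.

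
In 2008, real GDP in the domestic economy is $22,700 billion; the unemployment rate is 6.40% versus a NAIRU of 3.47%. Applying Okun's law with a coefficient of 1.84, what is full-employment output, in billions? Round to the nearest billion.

$23,994 billion

Unemployment gap = 6.4 - 3.47 = 2.93 points, so output gap = -1.84 × 2.93 = -5.3912%.
Since Y = Y* × (1 + gap/100), Y* = 22700/0.946088 ≈ 23994 billion.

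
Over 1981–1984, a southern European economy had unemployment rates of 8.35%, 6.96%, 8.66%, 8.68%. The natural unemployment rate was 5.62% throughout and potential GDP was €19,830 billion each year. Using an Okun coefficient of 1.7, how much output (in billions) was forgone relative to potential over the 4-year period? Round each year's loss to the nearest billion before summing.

Year 1981: gap = -1.7 × (8.35 - 5.62) = -4.641%, loss ≈ 19830 × 4.641/100 ≈ 920.
Year 1982: gap = -1.7 × (6.96 - 5.62) = -2.278%, loss ≈ 19830 × 2.278/100 ≈ 452.
Year 1983: gap = -1.7 × (8.66 - 5.62) = -5.168%, loss ≈ 19830 × 5.168/100 ≈ 1025.
Year 1984: gap = -1.7 × (8.68 - 5.62) = -5.202%, loss ≈ 19830 × 5.202/100 ≈ 1032.
Total lost output = 920 + 452 + 1025 + 1032 = 3429 billion.

€3,429 billion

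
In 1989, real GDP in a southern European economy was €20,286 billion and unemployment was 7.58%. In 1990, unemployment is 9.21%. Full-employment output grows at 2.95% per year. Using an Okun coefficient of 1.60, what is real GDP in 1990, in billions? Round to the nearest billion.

€20,355 billion

Δu = 9.21 - 7.58 = 1.63 points.
Okun's law (growth form): g_Y = g_Y* - β × Δu = 2.95 - 1.60 × (1.63) = 2.95 - 2.608 = 0.342%.
Real GDP in the next year = 20286 × (1 + 0.342/100) = 20286 × 1.00342 ≈ 20355 billion.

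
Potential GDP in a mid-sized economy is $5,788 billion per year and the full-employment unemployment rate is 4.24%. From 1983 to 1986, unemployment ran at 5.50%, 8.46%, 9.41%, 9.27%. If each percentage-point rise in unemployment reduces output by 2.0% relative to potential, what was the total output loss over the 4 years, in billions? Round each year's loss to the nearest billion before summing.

$1,815 billion

Year 1983: gap = -2.0 × (5.5 - 4.24) = -2.52%, loss ≈ 5788 × 2.52/100 ≈ 146.
Year 1984: gap = -2.0 × (8.46 - 4.24) = -8.44%, loss ≈ 5788 × 8.44/100 ≈ 489.
Year 1985: gap = -2.0 × (9.41 - 4.24) = -10.34%, loss ≈ 5788 × 10.34/100 ≈ 598.
Year 1986: gap = -2.0 × (9.27 - 4.24) = -10.06%, loss ≈ 5788 × 10.06/100 ≈ 582.
Total lost output = 146 + 489 + 598 + 582 = 1815 billion.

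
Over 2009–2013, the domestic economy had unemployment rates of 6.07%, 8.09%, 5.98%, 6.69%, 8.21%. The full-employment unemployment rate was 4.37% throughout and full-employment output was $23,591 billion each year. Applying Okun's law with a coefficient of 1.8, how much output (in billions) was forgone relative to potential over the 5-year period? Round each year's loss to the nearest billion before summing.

Year 2009: gap = -1.8 × (6.07 - 4.37) = -3.06%, loss ≈ 23591 × 3.06/100 ≈ 722.
Year 2010: gap = -1.8 × (8.09 - 4.37) = -6.696%, loss ≈ 23591 × 6.696/100 ≈ 1580.
Year 2011: gap = -1.8 × (5.98 - 4.37) = -2.898%, loss ≈ 23591 × 2.898/100 ≈ 684.
Year 2012: gap = -1.8 × (6.69 - 4.37) = -4.176%, loss ≈ 23591 × 4.176/100 ≈ 985.
Year 2013: gap = -1.8 × (8.21 - 4.37) = -6.912%, loss ≈ 23591 × 6.912/100 ≈ 1631.
Total lost output = 722 + 1580 + 684 + 985 + 1631 = 5602 billion.

$5,602 billion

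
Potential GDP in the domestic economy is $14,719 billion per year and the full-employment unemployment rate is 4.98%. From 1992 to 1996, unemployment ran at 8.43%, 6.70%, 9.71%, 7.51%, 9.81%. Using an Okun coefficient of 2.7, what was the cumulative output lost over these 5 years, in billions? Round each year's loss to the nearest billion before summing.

Year 1992: gap = -2.7 × (8.43 - 4.98) = -9.315%, loss ≈ 14719 × 9.315/100 ≈ 1371.
Year 1993: gap = -2.7 × (6.7 - 4.98) = -4.644%, loss ≈ 14719 × 4.644/100 ≈ 684.
Year 1994: gap = -2.7 × (9.71 - 4.98) = -12.771%, loss ≈ 14719 × 12.771/100 ≈ 1880.
Year 1995: gap = -2.7 × (7.51 - 4.98) = -6.831%, loss ≈ 14719 × 6.831/100 ≈ 1005.
Year 1996: gap = -2.7 × (9.81 - 4.98) = -13.041%, loss ≈ 14719 × 13.041/100 ≈ 1920.
Total lost output = 1371 + 684 + 1880 + 1005 + 1920 = 6860 billion.

$6,860 billion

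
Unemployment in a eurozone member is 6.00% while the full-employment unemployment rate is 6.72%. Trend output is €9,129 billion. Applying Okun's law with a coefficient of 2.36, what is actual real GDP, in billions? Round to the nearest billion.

€9,284 billion

Unemployment gap = 6 - 6.72 = -0.72 points, so the output gap is -2.36 × (-0.72) = 1.6992%.
Actual GDP = 9129 × (1 + 1.6992/100) = 9129 × 1.016992 ≈ 9284 billion.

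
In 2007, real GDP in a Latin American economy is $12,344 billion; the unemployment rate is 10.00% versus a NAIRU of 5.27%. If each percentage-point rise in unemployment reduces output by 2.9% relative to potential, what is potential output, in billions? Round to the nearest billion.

$14,306 billion

Unemployment gap = 10 - 5.27 = 4.73 points, so output gap = -2.9 × 4.73 = -13.717%.
Since Y = Y* × (1 + gap/100), Y* = 12344/0.86283 ≈ 14306 billion.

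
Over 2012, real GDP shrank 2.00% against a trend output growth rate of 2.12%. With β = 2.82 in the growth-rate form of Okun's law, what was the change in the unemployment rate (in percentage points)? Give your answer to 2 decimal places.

Growth-rate Okun's law: g_Y = g_Y* - β × Δu, so Δu = (g_Y* - g_Y)/β.
Δu = (2.12 + 2)/2.82 = 4.12/2.82 = 1.46 percentage points.

1.46 percentage points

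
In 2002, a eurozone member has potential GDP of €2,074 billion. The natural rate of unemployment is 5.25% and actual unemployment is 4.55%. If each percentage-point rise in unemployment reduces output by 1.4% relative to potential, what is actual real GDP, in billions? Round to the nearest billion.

Unemployment gap = 4.55 - 5.25 = -0.7 points, so the output gap is -1.4 × (-0.7) = 0.98%.
Actual GDP = 2074 × (1 + 0.98/100) = 2074 × 1.0098 ≈ 2094 billion.

€2,094 billion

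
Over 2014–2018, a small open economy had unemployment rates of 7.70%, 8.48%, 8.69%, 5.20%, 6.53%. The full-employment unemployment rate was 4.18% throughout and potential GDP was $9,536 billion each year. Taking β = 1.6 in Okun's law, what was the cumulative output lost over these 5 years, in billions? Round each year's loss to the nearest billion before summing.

$2,396 billion

Year 2014: gap = -1.6 × (7.7 - 4.18) = -5.632%, loss ≈ 9536 × 5.632/100 ≈ 537.
Year 2015: gap = -1.6 × (8.48 - 4.18) = -6.88%, loss ≈ 9536 × 6.88/100 ≈ 656.
Year 2016: gap = -1.6 × (8.69 - 4.18) = -7.216%, loss ≈ 9536 × 7.216/100 ≈ 688.
Year 2017: gap = -1.6 × (5.2 - 4.18) = -1.632%, loss ≈ 9536 × 1.632/100 ≈ 156.
Year 2018: gap = -1.6 × (6.53 - 4.18) = -3.76%, loss ≈ 9536 × 3.76/100 ≈ 359.
Total lost output = 537 + 656 + 688 + 156 + 359 = 2396 billion.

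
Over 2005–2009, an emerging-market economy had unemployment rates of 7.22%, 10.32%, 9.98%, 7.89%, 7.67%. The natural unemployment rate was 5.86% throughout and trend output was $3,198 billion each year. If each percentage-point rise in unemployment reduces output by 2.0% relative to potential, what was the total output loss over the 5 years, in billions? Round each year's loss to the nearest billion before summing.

$882 billion

Year 2005: gap = -2.0 × (7.22 - 5.86) = -2.72%, loss ≈ 3198 × 2.72/100 ≈ 87.
Year 2006: gap = -2.0 × (10.32 - 5.86) = -8.92%, loss ≈ 3198 × 8.92/100 ≈ 285.
Year 2007: gap = -2.0 × (9.98 - 5.86) = -8.24%, loss ≈ 3198 × 8.24/100 ≈ 264.
Year 2008: gap = -2.0 × (7.89 - 5.86) = -4.06%, loss ≈ 3198 × 4.06/100 ≈ 130.
Year 2009: gap = -2.0 × (7.67 - 5.86) = -3.62%, loss ≈ 3198 × 3.62/100 ≈ 116.
Total lost output = 87 + 285 + 264 + 130 + 116 = 882 billion.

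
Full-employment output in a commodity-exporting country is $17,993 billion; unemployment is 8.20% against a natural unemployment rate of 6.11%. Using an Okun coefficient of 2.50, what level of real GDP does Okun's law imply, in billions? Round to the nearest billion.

Unemployment gap = 8.2 - 6.11 = 2.09 points, so the output gap is -2.5 × 2.09 = -5.225%.
Actual GDP = 17993 × (1 - 5.225/100) = 17993 × 0.94775 ≈ 17053 billion.

$17,053 billion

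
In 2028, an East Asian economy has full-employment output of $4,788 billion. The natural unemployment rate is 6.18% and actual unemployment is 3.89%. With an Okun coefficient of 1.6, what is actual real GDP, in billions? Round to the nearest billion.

$4,963 billion

Unemployment gap = 3.89 - 6.18 = -2.29 points, so the output gap is -1.6 × (-2.29) = 3.664%.
Actual GDP = 4788 × (1 + 3.664/100) = 4788 × 1.03664 ≈ 4963 billion.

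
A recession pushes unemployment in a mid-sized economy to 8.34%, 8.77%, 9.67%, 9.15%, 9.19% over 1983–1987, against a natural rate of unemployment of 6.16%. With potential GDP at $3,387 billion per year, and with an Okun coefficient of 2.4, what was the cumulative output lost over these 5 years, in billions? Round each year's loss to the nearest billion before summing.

$1,163 billion

Year 1983: gap = -2.4 × (8.34 - 6.16) = -5.232%, loss ≈ 3387 × 5.232/100 ≈ 177.
Year 1984: gap = -2.4 × (8.77 - 6.16) = -6.264%, loss ≈ 3387 × 6.264/100 ≈ 212.
Year 1985: gap = -2.4 × (9.67 - 6.16) = -8.424%, loss ≈ 3387 × 8.424/100 ≈ 285.
Year 1986: gap = -2.4 × (9.15 - 6.16) = -7.176%, loss ≈ 3387 × 7.176/100 ≈ 243.
Year 1987: gap = -2.4 × (9.19 - 6.16) = -7.272%, loss ≈ 3387 × 7.272/100 ≈ 246.
Total lost output = 177 + 212 + 285 + 243 + 246 = 1163 billion.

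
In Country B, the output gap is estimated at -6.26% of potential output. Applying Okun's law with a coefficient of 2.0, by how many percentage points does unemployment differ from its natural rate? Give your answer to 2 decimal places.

3.13 percentage points

Okun's law: output gap = -β × (u - u*), so u - u* = -(output gap)/β.
u - u* = -(-6.26)/2.0 = 3.13 percentage points.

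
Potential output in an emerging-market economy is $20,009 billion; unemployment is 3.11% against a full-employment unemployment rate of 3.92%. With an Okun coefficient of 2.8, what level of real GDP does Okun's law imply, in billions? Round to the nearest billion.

$20,463 billion

Unemployment gap = 3.11 - 3.92 = -0.81 points, so the output gap is -2.8 × (-0.81) = 2.268%.
Actual GDP = 20009 × (1 + 2.268/100) = 20009 × 1.02268 ≈ 20463 billion.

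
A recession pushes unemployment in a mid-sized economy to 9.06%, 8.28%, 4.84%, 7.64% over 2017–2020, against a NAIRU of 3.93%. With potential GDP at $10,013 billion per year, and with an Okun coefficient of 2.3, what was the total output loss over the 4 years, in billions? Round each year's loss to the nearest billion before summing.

Year 2017: gap = -2.3 × (9.06 - 3.93) = -11.799%, loss ≈ 10013 × 11.799/100 ≈ 1181.
Year 2018: gap = -2.3 × (8.28 - 3.93) = -10.005%, loss ≈ 10013 × 10.005/100 ≈ 1002.
Year 2019: gap = -2.3 × (4.84 - 3.93) = -2.093%, loss ≈ 10013 × 2.093/100 ≈ 210.
Year 2020: gap = -2.3 × (7.64 - 3.93) = -8.533%, loss ≈ 10013 × 8.533/100 ≈ 854.
Total lost output = 1181 + 1002 + 210 + 854 = 3247 billion.

$3,247 billion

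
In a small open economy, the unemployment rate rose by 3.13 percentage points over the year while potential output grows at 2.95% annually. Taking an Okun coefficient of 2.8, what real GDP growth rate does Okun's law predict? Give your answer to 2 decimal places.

-5.81%

Growth-rate Okun's law: g_Y = g_Y* - β × Δu.
g_Y = 2.95 - 2.8 × (3.13) = 2.95 - 8.764 = -5.814%, i.e. -5.81% to 2 d.p.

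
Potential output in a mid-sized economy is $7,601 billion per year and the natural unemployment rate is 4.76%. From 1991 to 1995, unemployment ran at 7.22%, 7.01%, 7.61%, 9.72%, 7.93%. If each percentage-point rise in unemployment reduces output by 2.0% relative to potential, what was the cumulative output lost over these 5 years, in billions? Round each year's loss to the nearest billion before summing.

$2,385 billion

Year 1991: gap = -2.0 × (7.22 - 4.76) = -4.92%, loss ≈ 7601 × 4.92/100 ≈ 374.
Year 1992: gap = -2.0 × (7.01 - 4.76) = -4.5%, loss ≈ 7601 × 4.5/100 ≈ 342.
Year 1993: gap = -2.0 × (7.61 - 4.76) = -5.7%, loss ≈ 7601 × 5.7/100 ≈ 433.
Year 1994: gap = -2.0 × (9.72 - 4.76) = -9.92%, loss ≈ 7601 × 9.92/100 ≈ 754.
Year 1995: gap = -2.0 × (7.93 - 4.76) = -6.34%, loss ≈ 7601 × 6.34/100 ≈ 482.
Total lost output = 374 + 342 + 433 + 754 + 482 = 2385 billion.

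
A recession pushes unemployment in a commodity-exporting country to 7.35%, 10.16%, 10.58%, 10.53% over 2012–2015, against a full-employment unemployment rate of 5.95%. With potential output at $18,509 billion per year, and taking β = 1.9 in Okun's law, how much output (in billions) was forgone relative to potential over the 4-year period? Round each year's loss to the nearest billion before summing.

$5,212 billion

Year 2012: gap = -1.9 × (7.35 - 5.95) = -2.66%, loss ≈ 18509 × 2.66/100 ≈ 492.
Year 2013: gap = -1.9 × (10.16 - 5.95) = -7.999%, loss ≈ 18509 × 7.999/100 ≈ 1481.
Year 2014: gap = -1.9 × (10.58 - 5.95) = -8.797%, loss ≈ 18509 × 8.797/100 ≈ 1628.
Year 2015: gap = -1.9 × (10.53 - 5.95) = -8.702%, loss ≈ 18509 × 8.702/100 ≈ 1611.
Total lost output = 492 + 1481 + 1628 + 1611 = 5212 billion.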